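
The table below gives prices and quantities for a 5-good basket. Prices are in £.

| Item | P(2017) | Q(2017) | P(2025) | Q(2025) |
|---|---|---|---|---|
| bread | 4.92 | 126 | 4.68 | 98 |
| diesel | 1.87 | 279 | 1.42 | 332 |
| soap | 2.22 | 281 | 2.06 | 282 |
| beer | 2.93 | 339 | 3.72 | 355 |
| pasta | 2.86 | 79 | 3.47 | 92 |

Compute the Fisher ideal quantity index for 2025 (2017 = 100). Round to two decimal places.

101.62

Laspeyres component (base-period weights):
ΣP(2017)Q(2025) = 4.92×98 + 1.87×332 + 2.22×282 + 2.93×355 + 2.86×92 = 482.16 + 620.84 + 626.04 + 1040.15 + 263.12 = 3032.31
ΣP(2017)Q(2017) = 4.92×126 + 1.87×279 + 2.22×281 + 2.93×339 + 2.86×79 = 619.92 + 521.73 + 623.82 + 993.27 + 225.94 = 2984.68
L = 3032.31 / 2984.68 × 100 = 101.5958
Paasche component (current-period weights):
ΣP(2025)Q(2025) = 4.68×98 + 1.42×332 + 2.06×282 + 3.72×355 + 3.47×92 = 458.64 + 471.44 + 580.92 + 1320.6 + 319.24 = 3150.84
ΣP(2025)Q(2017) = 4.68×126 + 1.42×279 + 2.06×281 + 3.72×339 + 3.47×79 = 589.68 + 396.18 + 578.86 + 1261.08 + 274.13 = 3099.93
P = 3150.84 / 3099.93 × 100 = 101.6423
Fisher = √(L × P) = √(101.5958 × 101.6423) = 101.6191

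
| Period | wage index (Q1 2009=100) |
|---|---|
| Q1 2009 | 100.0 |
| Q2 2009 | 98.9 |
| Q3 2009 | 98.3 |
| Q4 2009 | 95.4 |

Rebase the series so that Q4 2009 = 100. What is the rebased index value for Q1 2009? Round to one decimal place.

Rebased(Q1 2009) = 100.0 / 95.4 × 100 = 104.8218

104.8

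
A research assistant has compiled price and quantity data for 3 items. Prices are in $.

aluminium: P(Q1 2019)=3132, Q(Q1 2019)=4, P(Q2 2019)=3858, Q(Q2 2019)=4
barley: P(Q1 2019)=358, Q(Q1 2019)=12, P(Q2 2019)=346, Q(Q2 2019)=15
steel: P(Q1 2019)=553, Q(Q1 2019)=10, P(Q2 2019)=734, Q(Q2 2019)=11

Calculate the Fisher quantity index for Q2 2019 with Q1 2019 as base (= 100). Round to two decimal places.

106.93

Laspeyres component (base-period weights):
ΣP(Q1 2019)Q(Q2 2019) = 3132×4 + 358×15 + 553×11 = 12528 + 5370 + 6083 = 23981
ΣP(Q1 2019)Q(Q1 2019) = 3132×4 + 358×12 + 553×10 = 12528 + 4296 + 5530 = 22354
L = 23981 / 22354 × 100 = 107.2783
Paasche component (current-period weights):
ΣP(Q2 2019)Q(Q2 2019) = 3858×4 + 346×15 + 734×11 = 15432 + 5190 + 8074 = 28696
ΣP(Q2 2019)Q(Q1 2019) = 3858×4 + 346×12 + 734×10 = 15432 + 4152 + 7340 = 26924
P = 28696 / 26924 × 100 = 106.5815
Fisher = √(L × P) = √(107.2783 × 106.5815) = 106.9293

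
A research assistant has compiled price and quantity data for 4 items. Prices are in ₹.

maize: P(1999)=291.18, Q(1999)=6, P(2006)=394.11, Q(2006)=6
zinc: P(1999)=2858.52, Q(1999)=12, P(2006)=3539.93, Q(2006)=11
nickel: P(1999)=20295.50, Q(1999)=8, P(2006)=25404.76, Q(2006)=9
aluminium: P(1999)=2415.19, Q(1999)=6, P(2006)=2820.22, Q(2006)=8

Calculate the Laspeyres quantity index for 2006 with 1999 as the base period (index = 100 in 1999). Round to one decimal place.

Laspeyres quantity index uses base-period prices as weights.
ΣP(1999)·Q(2006) = 291.18×6 + 2858.52×11 + 20295.50×9 + 2415.19×8 = 1747.08 + 31443.72 + 182659.5 + 19321.52 = 235171.82
ΣP(1999)·Q(1999) = 291.18×6 + 2858.52×12 + 20295.50×8 + 2415.19×6 = 1747.08 + 34302.24 + 162364 + 14491.14 = 212904.46
Index = 235171.82 / 212904.46 × 100 = 110.4589

110.5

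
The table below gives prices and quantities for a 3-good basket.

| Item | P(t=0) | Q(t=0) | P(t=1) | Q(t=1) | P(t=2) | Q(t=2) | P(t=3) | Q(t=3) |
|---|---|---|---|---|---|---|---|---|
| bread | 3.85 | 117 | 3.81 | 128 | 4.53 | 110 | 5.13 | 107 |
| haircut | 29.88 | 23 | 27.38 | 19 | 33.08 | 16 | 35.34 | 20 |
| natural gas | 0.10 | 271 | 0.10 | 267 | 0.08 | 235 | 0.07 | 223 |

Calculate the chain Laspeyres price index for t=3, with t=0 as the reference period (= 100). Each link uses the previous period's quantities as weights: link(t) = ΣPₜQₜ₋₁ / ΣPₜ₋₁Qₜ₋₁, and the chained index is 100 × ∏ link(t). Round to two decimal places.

Link t=0→t=1:
ΣP(t=1)Q(t=0) = 3.81×117 + 27.38×23 + 0.10×271 = 445.77 + 629.74 + 27.1 = 1102.61
ΣP(t=0)Q(t=0) = 3.85×117 + 29.88×23 + 0.10×271 = 450.45 + 687.24 + 27.1 = 1164.79
link = 1102.61/1164.79 = 0.946617
Link t=1→t=2:
ΣP(t=2)Q(t=1) = 4.53×128 + 33.08×19 + 0.08×267 = 579.84 + 628.52 + 21.36 = 1229.72
ΣP(t=1)Q(t=1) = 3.81×128 + 27.38×19 + 0.10×267 = 487.68 + 520.22 + 26.7 = 1034.6
link = 1229.72/1034.6 = 1.188595
Link t=2→t=3:
ΣP(t=3)Q(t=2) = 5.13×110 + 35.34×16 + 0.07×235 = 564.3 + 565.44 + 16.45 = 1146.19
ΣP(t=2)Q(t=2) = 4.53×110 + 33.08×16 + 0.08×235 = 498.3 + 529.28 + 18.8 = 1046.38
link = 1146.19/1046.38 = 1.095386
Chained index = 100 × 0.946617 × 1.188595 × 1.095386 = 123.2467

123.25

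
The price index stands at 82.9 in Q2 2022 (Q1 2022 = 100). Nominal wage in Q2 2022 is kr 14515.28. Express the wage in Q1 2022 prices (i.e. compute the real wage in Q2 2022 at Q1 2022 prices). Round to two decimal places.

Real = Nominal ÷ (Index/100) = 14515.28 ÷ (82.9/100)
     = 14515.28 ÷ 0.829 = 17509.3848

17509.38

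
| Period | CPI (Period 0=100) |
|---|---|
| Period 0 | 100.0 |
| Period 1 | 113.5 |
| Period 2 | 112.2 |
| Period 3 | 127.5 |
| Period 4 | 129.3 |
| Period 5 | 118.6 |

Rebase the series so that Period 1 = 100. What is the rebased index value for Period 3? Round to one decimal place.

112.3

Rebased(Period 3) = 127.5 / 113.5 × 100 = 112.3348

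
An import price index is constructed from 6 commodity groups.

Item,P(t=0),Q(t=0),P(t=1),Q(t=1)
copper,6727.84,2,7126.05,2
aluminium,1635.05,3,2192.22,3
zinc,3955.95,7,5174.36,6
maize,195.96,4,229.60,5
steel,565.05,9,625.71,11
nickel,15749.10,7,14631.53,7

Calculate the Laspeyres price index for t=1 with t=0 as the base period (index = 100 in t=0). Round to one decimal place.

102.4

Laspeyres price index uses base-period quantities as weights.
ΣP(t=1)·Q(t=0) = 7126.05×2 + 2192.22×3 + 5174.36×7 + 229.60×4 + 625.71×9 + 14631.53×7 = 14252.1 + 6576.66 + 36220.52 + 918.4 + 5631.39 + 102420.71 = 166019.78
ΣP(t=0)·Q(t=0) = 6727.84×2 + 1635.05×3 + 3955.95×7 + 195.96×4 + 565.05×9 + 15749.10×7 = 13455.68 + 4905.15 + 27691.65 + 783.84 + 5085.45 + 110243.7 = 162165.47
Index = 166019.78 / 162165.47 × 100 = 102.3768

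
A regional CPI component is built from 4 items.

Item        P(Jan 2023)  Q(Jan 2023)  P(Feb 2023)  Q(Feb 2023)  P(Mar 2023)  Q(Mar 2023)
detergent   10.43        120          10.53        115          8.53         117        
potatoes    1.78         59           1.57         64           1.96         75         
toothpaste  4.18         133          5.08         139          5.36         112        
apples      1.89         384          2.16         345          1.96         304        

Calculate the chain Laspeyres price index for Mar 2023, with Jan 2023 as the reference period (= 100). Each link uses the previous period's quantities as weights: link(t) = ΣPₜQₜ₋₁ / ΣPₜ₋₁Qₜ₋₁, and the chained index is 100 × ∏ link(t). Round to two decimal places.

Link Jan 2023→Feb 2023:
ΣP(Feb 2023)Q(Jan 2023) = 10.53×120 + 1.57×59 + 5.08×133 + 2.16×384 = 1263.6 + 92.63 + 675.64 + 829.44 = 2861.31
ΣP(Jan 2023)Q(Jan 2023) = 10.43×120 + 1.78×59 + 4.18×133 + 1.89×384 = 1251.6 + 105.02 + 555.94 + 725.76 = 2638.32
link = 2861.31/2638.32 = 1.084520
Link Feb 2023→Mar 2023:
ΣP(Mar 2023)Q(Feb 2023) = 8.53×115 + 1.96×64 + 5.36×139 + 1.96×345 = 980.95 + 125.44 + 745.04 + 676.2 = 2527.63
ΣP(Feb 2023)Q(Feb 2023) = 10.53×115 + 1.57×64 + 5.08×139 + 2.16×345 = 1210.95 + 100.48 + 706.12 + 745.2 = 2762.75
link = 2527.63/2762.75 = 0.914896
Chained index = 100 × 1.084520 × 0.914896 = 99.2223

99.22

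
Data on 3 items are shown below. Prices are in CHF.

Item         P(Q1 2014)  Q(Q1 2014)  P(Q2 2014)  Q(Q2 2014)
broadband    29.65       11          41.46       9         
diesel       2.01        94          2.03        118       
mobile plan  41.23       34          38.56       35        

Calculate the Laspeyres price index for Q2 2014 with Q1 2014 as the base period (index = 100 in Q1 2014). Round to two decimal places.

Laspeyres price index uses base-period quantities as weights.
ΣP(Q2 2014)·Q(Q1 2014) = 41.46×11 + 2.03×94 + 38.56×34 = 456.06 + 190.82 + 1311.04 = 1957.92
ΣP(Q1 2014)·Q(Q1 2014) = 29.65×11 + 2.01×94 + 41.23×34 = 326.15 + 188.94 + 1401.82 = 1916.91
Index = 1957.92 / 1916.91 × 100 = 102.1394

102.14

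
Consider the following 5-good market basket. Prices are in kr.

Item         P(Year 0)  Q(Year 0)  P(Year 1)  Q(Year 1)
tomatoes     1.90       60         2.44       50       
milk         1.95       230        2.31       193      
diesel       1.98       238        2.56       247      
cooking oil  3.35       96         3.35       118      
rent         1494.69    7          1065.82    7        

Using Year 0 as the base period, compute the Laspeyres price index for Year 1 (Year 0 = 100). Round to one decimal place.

76.7

Laspeyres price index uses base-period quantities as weights.
ΣP(Year 1)·Q(Year 0) = 2.44×60 + 2.31×230 + 2.56×238 + 3.35×96 + 1065.82×7 = 146.4 + 531.3 + 609.28 + 321.6 + 7460.74 = 9069.32
ΣP(Year 0)·Q(Year 0) = 1.90×60 + 1.95×230 + 1.98×238 + 3.35×96 + 1494.69×7 = 114 + 448.5 + 471.24 + 321.6 + 10462.83 = 11818.17
Index = 9069.32 / 11818.17 × 100 = 76.7405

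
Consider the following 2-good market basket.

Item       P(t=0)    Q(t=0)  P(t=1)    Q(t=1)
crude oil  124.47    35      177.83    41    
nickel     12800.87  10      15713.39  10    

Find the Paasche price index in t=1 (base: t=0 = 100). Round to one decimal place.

Paasche price index uses current-period quantities as weights.
ΣP(t=1)·Q(t=1) = 177.83×41 + 15713.39×10 = 7291.03 + 157133.9 = 164424.93
ΣP(t=0)·Q(t=1) = 124.47×41 + 12800.87×10 = 5103.27 + 128008.7 = 133111.97
Index = 164424.93 / 133111.97 × 100 = 123.5238

123.5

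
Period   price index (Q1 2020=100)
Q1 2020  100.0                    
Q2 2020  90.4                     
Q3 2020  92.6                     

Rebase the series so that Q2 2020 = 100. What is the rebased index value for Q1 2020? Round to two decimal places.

Rebased(Q1 2020) = 100.0 / 90.4 × 100 = 110.6195

110.62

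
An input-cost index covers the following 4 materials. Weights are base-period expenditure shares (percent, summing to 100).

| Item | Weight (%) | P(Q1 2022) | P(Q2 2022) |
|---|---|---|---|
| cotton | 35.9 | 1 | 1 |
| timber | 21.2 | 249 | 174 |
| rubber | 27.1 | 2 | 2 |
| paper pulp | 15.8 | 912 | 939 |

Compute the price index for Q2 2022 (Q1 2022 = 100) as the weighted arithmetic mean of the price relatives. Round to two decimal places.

94.08

cotton: 35.9 × (1/1) = 35.9 × 1.000000 = 35.9000
timber: 21.2 × (174/249) = 21.2 × 0.698795 = 14.8145
rubber: 27.1 × (2/2) = 27.1 × 1.000000 = 27.1000
paper pulp: 15.8 × (939/912) = 15.8 × 1.029605 = 16.2678
Index = Σ wᵢ·(p₁ᵢ/p₀ᵢ) = 35.9000 + 14.8145 + 27.1000 + 16.2678 = 94.0822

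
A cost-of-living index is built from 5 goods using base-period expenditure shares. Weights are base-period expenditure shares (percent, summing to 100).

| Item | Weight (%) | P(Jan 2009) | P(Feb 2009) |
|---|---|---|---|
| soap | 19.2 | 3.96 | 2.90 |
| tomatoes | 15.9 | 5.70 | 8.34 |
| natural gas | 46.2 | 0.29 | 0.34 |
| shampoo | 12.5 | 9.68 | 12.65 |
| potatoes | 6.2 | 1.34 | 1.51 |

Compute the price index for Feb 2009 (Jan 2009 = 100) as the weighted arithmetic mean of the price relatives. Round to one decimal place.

114.8

soap: 19.2 × (2.90/3.96) = 19.2 × 0.732323 = 14.0606
tomatoes: 15.9 × (8.34/5.70) = 15.9 × 1.463158 = 23.2642
natural gas: 46.2 × (0.34/0.29) = 46.2 × 1.172414 = 54.1655
shampoo: 12.5 × (12.65/9.68) = 12.5 × 1.306818 = 16.3352
potatoes: 6.2 × (1.51/1.34) = 6.2 × 1.126866 = 6.9866
Index = Σ wᵢ·(p₁ᵢ/p₀ᵢ) = 14.0606 + 23.2642 + 54.1655 + 16.3352 + 6.9866 = 114.8121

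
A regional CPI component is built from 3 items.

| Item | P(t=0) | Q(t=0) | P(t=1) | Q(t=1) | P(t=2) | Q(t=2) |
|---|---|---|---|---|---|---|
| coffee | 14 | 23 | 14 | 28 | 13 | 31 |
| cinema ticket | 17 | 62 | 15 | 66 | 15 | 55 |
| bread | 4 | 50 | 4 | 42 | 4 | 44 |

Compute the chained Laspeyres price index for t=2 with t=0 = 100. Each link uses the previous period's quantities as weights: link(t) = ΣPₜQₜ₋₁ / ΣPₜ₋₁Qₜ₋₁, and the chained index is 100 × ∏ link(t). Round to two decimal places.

90.47

Link t=0→t=1:
ΣP(t=1)Q(t=0) = 14×23 + 15×62 + 4×50 = 322 + 930 + 200 = 1452
ΣP(t=0)Q(t=0) = 14×23 + 17×62 + 4×50 = 322 + 1054 + 200 = 1576
link = 1452/1576 = 0.921320
Link t=1→t=2:
ΣP(t=2)Q(t=1) = 13×28 + 15×66 + 4×42 = 364 + 990 + 168 = 1522
ΣP(t=1)Q(t=1) = 14×28 + 15×66 + 4×42 = 392 + 990 + 168 = 1550
link = 1522/1550 = 0.981935
Chained index = 100 × 0.921320 × 0.981935 = 90.4677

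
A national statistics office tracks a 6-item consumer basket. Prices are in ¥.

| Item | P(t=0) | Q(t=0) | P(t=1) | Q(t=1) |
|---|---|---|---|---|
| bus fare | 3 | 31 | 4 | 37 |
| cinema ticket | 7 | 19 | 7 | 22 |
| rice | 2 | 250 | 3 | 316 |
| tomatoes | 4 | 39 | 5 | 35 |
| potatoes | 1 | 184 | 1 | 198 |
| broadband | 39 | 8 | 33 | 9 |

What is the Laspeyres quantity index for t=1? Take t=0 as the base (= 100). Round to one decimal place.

115.1

Laspeyres quantity index uses base-period prices as weights.
ΣP(t=0)·Q(t=1) = 3×37 + 7×22 + 2×316 + 4×35 + 1×198 + 39×9 = 111 + 154 + 632 + 140 + 198 + 351 = 1586
ΣP(t=0)·Q(t=0) = 3×31 + 7×19 + 2×250 + 4×39 + 1×184 + 39×8 = 93 + 133 + 500 + 156 + 184 + 312 = 1378
Index = 1586 / 1378 × 100 = 115.0943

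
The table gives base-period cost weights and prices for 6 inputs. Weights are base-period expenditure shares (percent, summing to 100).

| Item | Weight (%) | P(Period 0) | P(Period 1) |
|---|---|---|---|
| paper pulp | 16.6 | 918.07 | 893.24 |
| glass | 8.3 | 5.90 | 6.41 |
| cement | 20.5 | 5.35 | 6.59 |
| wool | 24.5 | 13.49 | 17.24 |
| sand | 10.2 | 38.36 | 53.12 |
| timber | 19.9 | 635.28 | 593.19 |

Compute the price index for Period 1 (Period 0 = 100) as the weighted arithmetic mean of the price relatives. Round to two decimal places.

paper pulp: 16.6 × (893.24/918.07) = 16.6 × 0.972954 = 16.1510
glass: 8.3 × (6.41/5.90) = 8.3 × 1.086441 = 9.0175
cement: 20.5 × (6.59/5.35) = 20.5 × 1.231776 = 25.2514
wool: 24.5 × (17.24/13.49) = 24.5 × 1.277984 = 31.3106
sand: 10.2 × (53.12/38.36) = 10.2 × 1.384776 = 14.1247
timber: 19.9 × (593.19/635.28) = 19.9 × 0.933746 = 18.5815
Index = Σ wᵢ·(p₁ᵢ/p₀ᵢ) = 16.1510 + 9.0175 + 25.2514 + 31.3106 + 14.1247 + 18.5815 = 114.4368

114.44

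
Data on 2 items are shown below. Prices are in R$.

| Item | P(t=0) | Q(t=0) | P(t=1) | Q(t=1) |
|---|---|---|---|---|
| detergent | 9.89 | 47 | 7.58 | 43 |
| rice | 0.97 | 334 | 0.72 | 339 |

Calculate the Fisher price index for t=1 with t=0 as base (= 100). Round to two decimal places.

Laspeyres component (base-period weights):
ΣP(t=1)Q(t=0) = 7.58×47 + 0.72×334 = 356.26 + 240.48 = 596.74
ΣP(t=0)Q(t=0) = 9.89×47 + 0.97×334 = 464.83 + 323.98 = 788.81
L = 596.74 / 788.81 × 100 = 75.6507
Paasche component (current-period weights):
ΣP(t=1)Q(t=1) = 7.58×43 + 0.72×339 = 325.94 + 244.08 = 570.02
ΣP(t=0)Q(t=1) = 9.89×43 + 0.97×339 = 425.27 + 328.83 = 754.1
P = 570.02 / 754.1 × 100 = 75.5894
Fisher = √(L × P) = √(75.6507 × 75.5894) = 75.6200

75.62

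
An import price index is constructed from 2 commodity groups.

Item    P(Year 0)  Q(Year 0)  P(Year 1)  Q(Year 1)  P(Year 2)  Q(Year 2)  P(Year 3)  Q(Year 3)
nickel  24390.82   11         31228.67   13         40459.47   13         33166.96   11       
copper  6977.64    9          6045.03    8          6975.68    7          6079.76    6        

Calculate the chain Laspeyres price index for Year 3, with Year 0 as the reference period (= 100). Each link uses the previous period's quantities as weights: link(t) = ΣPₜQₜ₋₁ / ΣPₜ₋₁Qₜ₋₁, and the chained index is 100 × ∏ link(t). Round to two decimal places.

126.83

Link Year 0→Year 1:
ΣP(Year 1)Q(Year 0) = 31228.67×11 + 6045.03×9 = 343515.37 + 54405.27 = 397920.64
ΣP(Year 0)Q(Year 0) = 24390.82×11 + 6977.64×9 = 268299.02 + 62798.76 = 331097.78
link = 397920.64/331097.78 = 1.201822
Link Year 1→Year 2:
ΣP(Year 2)Q(Year 1) = 40459.47×13 + 6975.68×8 = 525973.11 + 55805.44 = 581778.55
ΣP(Year 1)Q(Year 1) = 31228.67×13 + 6045.03×8 = 405972.71 + 48360.24 = 454332.95
link = 581778.55/454332.95 = 1.280511
Link Year 2→Year 3:
ΣP(Year 3)Q(Year 2) = 33166.96×13 + 6079.76×7 = 431170.48 + 42558.32 = 473728.8
ΣP(Year 2)Q(Year 2) = 40459.47×13 + 6975.68×7 = 525973.11 + 48829.76 = 574802.87
link = 473728.8/574802.87 = 0.824159
Chained index = 100 × 1.201822 × 1.280511 × 0.824159 = 126.8337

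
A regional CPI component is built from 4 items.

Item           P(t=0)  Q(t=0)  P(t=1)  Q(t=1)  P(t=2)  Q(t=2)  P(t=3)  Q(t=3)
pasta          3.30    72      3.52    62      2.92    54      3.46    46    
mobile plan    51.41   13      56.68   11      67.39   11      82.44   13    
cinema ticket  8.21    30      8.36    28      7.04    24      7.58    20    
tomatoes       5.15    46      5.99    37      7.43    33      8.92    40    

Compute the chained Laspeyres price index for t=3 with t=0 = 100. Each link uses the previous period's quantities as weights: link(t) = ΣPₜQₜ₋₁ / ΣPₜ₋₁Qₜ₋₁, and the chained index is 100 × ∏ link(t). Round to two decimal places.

140.28

Link t=0→t=1:
ΣP(t=1)Q(t=0) = 3.52×72 + 56.68×13 + 8.36×30 + 5.99×46 = 253.44 + 736.84 + 250.8 + 275.54 = 1516.62
ΣP(t=0)Q(t=0) = 3.30×72 + 51.41×13 + 8.21×30 + 5.15×46 = 237.6 + 668.33 + 246.3 + 236.9 = 1389.13
link = 1516.62/1389.13 = 1.091777
Link t=1→t=2:
ΣP(t=2)Q(t=1) = 2.92×62 + 67.39×11 + 7.04×28 + 7.43×37 = 181.04 + 741.29 + 197.12 + 274.91 = 1394.36
ΣP(t=1)Q(t=1) = 3.52×62 + 56.68×11 + 8.36×28 + 5.99×37 = 218.24 + 623.48 + 234.08 + 221.63 = 1297.43
link = 1394.36/1297.43 = 1.074709
Link t=2→t=3:
ΣP(t=3)Q(t=2) = 3.46×54 + 82.44×11 + 7.58×24 + 8.92×33 = 186.84 + 906.84 + 181.92 + 294.36 = 1569.96
ΣP(t=2)Q(t=2) = 2.92×54 + 67.39×11 + 7.04×24 + 7.43×33 = 157.68 + 741.29 + 168.96 + 245.19 = 1313.12
link = 1569.96/1313.12 = 1.195595
Chained index = 100 × 1.091777 × 1.074709 × 1.195595 = 140.2843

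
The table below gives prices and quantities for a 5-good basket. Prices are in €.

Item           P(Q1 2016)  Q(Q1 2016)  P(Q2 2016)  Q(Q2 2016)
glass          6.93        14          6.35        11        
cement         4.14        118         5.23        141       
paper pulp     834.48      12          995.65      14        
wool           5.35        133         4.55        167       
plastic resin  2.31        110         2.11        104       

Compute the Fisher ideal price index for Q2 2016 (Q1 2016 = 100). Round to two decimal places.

116.67

Laspeyres component (base-period weights):
ΣP(Q2 2016)Q(Q1 2016) = 6.35×14 + 5.23×118 + 995.65×12 + 4.55×133 + 2.11×110 = 88.9 + 617.14 + 11947.8 + 605.15 + 232.1 = 13491.09
ΣP(Q1 2016)Q(Q1 2016) = 6.93×14 + 4.14×118 + 834.48×12 + 5.35×133 + 2.31×110 = 97.02 + 488.52 + 10013.76 + 711.55 + 254.1 = 11564.95
L = 13491.09 / 11564.95 × 100 = 116.6550
Paasche component (current-period weights):
ΣP(Q2 2016)Q(Q2 2016) = 6.35×11 + 5.23×141 + 995.65×14 + 4.55×167 + 2.11×104 = 69.85 + 737.43 + 13939.1 + 759.85 + 219.44 = 15725.67
ΣP(Q1 2016)Q(Q2 2016) = 6.93×11 + 4.14×141 + 834.48×14 + 5.35×167 + 2.31×104 = 76.23 + 583.74 + 11682.72 + 893.45 + 240.24 = 13476.38
P = 15725.67 / 13476.38 × 100 = 116.6906
Fisher = √(L × P) = √(116.6550 × 116.6906) = 116.6728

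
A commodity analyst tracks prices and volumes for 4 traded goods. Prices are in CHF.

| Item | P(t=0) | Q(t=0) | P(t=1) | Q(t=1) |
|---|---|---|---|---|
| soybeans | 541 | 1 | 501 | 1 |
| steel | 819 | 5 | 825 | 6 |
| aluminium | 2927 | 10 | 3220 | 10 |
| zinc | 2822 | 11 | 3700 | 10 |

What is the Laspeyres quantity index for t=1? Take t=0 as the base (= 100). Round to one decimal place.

96.9

Laspeyres quantity index uses base-period prices as weights.
ΣP(t=0)·Q(t=1) = 541×1 + 819×6 + 2927×10 + 2822×10 = 541 + 4914 + 29270 + 28220 = 62945
ΣP(t=0)·Q(t=0) = 541×1 + 819×5 + 2927×10 + 2822×11 = 541 + 4095 + 29270 + 31042 = 64948
Index = 62945 / 64948 × 100 = 96.9160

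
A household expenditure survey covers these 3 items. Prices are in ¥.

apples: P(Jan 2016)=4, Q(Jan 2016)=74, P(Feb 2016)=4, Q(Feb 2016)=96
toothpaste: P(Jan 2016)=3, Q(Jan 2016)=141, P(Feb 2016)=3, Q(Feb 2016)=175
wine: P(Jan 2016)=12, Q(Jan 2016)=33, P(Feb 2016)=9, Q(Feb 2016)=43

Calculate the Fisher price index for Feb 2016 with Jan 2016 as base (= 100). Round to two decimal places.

Laspeyres component (base-period weights):
ΣP(Feb 2016)Q(Jan 2016) = 4×74 + 3×141 + 9×33 = 296 + 423 + 297 = 1016
ΣP(Jan 2016)Q(Jan 2016) = 4×74 + 3×141 + 12×33 = 296 + 423 + 396 = 1115
L = 1016 / 1115 × 100 = 91.1211
Paasche component (current-period weights):
ΣP(Feb 2016)Q(Feb 2016) = 4×96 + 3×175 + 9×43 = 384 + 525 + 387 = 1296
ΣP(Jan 2016)Q(Feb 2016) = 4×96 + 3×175 + 12×43 = 384 + 525 + 516 = 1425
P = 1296 / 1425 × 100 = 90.9474
Fisher = √(L × P) = √(91.1211 × 90.9474) = 91.0342

91.03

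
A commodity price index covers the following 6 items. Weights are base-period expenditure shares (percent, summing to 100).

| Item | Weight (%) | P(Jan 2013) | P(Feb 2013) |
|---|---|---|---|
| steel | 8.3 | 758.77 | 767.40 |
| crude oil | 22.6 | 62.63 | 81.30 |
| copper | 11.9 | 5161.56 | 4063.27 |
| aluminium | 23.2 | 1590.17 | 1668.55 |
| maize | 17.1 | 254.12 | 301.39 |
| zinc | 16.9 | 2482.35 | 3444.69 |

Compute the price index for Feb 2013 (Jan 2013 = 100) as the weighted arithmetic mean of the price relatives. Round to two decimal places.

steel: 8.3 × (767.40/758.77) = 8.3 × 1.011374 = 8.3944
crude oil: 22.6 × (81.30/62.63) = 22.6 × 1.298100 = 29.3371
copper: 11.9 × (4063.27/5161.56) = 11.9 × 0.787217 = 9.3679
aluminium: 23.2 × (1668.55/1590.17) = 23.2 × 1.049290 = 24.3435
maize: 17.1 × (301.39/254.12) = 17.1 × 1.186014 = 20.2808
zinc: 16.9 × (3444.69/2482.35) = 16.9 × 1.387673 = 23.4517
Index = Σ wᵢ·(p₁ᵢ/p₀ᵢ) = 8.3944 + 29.3371 + 9.3679 + 24.3435 + 20.2808 + 23.4517 = 115.1754

115.18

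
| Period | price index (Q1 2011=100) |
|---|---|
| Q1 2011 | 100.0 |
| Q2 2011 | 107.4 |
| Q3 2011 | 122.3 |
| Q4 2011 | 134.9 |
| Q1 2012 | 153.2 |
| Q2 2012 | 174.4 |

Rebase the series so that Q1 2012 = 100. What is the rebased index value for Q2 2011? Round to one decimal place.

70.1

Rebased(Q2 2011) = 107.4 / 153.2 × 100 = 70.1044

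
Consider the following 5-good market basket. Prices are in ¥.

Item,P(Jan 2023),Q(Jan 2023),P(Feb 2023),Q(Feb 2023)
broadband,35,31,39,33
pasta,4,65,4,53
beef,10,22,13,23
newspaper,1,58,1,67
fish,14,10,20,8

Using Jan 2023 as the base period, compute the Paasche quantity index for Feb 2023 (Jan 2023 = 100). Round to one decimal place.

100.6

Paasche quantity index uses current-period prices as weights.
ΣP(Feb 2023)·Q(Feb 2023) = 39×33 + 4×53 + 13×23 + 1×67 + 20×8 = 1287 + 212 + 299 + 67 + 160 = 2025
ΣP(Feb 2023)·Q(Jan 2023) = 39×31 + 4×65 + 13×22 + 1×58 + 20×10 = 1209 + 260 + 286 + 58 + 200 = 2013
Index = 2025 / 2013 × 100 = 100.5961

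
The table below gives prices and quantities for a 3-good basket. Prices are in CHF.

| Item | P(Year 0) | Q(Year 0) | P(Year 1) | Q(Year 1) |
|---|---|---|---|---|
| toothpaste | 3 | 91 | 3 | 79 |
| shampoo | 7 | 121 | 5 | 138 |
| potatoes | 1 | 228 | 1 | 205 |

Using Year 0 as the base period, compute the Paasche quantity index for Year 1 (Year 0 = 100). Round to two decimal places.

Paasche quantity index uses current-period prices as weights.
ΣP(Year 1)·Q(Year 1) = 3×79 + 5×138 + 1×205 = 237 + 690 + 205 = 1132
ΣP(Year 1)·Q(Year 0) = 3×91 + 5×121 + 1×228 = 273 + 605 + 228 = 1106
Index = 1132 / 1106 × 100 = 102.3508

102.35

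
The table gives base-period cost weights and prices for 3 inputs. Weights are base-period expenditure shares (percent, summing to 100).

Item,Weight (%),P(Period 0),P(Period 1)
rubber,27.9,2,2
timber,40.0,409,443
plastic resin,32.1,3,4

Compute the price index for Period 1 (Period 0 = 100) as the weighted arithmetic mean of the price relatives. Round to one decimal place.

114.0

rubber: 27.9 × (2/2) = 27.9 × 1.000000 = 27.9000
timber: 40.0 × (443/409) = 40.0 × 1.083130 = 43.3252
plastic resin: 32.1 × (4/3) = 32.1 × 1.333333 = 42.8000
Index = Σ wᵢ·(p₁ᵢ/p₀ᵢ) = 27.9000 + 43.3252 + 42.8000 = 114.0252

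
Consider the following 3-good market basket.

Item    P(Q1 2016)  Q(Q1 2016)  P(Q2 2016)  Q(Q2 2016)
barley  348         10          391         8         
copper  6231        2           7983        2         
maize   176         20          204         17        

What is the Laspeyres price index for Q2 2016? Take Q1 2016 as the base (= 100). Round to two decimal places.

123.09

Laspeyres price index uses base-period quantities as weights.
ΣP(Q2 2016)·Q(Q1 2016) = 391×10 + 7983×2 + 204×20 = 3910 + 15966 + 4080 = 23956
ΣP(Q1 2016)·Q(Q1 2016) = 348×10 + 6231×2 + 176×20 = 3480 + 12462 + 3520 = 19462
Index = 23956 / 19462 × 100 = 123.0912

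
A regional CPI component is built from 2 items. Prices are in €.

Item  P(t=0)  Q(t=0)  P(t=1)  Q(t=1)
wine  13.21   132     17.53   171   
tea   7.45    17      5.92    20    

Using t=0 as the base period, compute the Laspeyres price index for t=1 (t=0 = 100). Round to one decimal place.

129.1

Laspeyres price index uses base-period quantities as weights.
ΣP(t=1)·Q(t=0) = 17.53×132 + 5.92×17 = 2313.96 + 100.64 = 2414.6
ΣP(t=0)·Q(t=0) = 13.21×132 + 7.45×17 = 1743.72 + 126.65 = 1870.37
Index = 2414.6 / 1870.37 × 100 = 129.0975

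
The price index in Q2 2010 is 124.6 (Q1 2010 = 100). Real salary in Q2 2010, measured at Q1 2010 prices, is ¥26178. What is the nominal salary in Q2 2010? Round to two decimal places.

32617.79

Nominal = Real × (Index/100) = 26178 × (124.6/100)
        = 26178 × 1.246 = 32617.7880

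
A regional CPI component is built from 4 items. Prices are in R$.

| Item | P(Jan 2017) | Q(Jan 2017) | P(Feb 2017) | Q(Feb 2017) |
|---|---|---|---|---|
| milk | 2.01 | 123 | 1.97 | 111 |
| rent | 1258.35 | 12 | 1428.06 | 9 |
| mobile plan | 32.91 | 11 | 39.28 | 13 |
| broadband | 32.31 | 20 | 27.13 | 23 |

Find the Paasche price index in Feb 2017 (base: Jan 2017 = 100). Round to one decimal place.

111.7

Paasche price index uses current-period quantities as weights.
ΣP(Feb 2017)·Q(Feb 2017) = 1.97×111 + 1428.06×9 + 39.28×13 + 27.13×23 = 218.67 + 12852.54 + 510.64 + 623.99 = 14205.84
ΣP(Jan 2017)·Q(Feb 2017) = 2.01×111 + 1258.35×9 + 32.91×13 + 32.31×23 = 223.11 + 11325.15 + 427.83 + 743.13 = 12719.22
Index = 14205.84 / 12719.22 × 100 = 111.6880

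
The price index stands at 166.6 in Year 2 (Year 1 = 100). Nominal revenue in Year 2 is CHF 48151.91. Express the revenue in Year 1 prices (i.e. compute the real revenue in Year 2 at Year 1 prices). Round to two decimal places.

Real = Nominal ÷ (Index/100) = 48151.91 ÷ (166.6/100)
     = 48151.91 ÷ 1.666 = 28902.7071

28902.71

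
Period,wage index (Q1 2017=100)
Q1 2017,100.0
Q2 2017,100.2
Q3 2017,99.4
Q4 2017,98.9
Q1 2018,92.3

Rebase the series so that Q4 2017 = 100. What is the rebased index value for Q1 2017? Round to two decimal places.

Rebased(Q1 2017) = 100.0 / 98.9 × 100 = 101.1122

101.11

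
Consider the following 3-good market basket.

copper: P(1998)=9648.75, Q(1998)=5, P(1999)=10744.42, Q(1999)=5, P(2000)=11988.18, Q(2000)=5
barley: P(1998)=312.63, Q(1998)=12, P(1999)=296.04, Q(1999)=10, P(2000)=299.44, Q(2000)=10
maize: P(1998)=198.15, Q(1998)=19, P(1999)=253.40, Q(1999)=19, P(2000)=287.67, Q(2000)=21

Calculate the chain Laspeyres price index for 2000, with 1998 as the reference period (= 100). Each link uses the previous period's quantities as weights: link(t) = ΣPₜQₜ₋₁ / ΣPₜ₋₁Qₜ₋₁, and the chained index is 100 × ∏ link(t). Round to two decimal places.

123.85

Link 1998→1999:
ΣP(1999)Q(1998) = 10744.42×5 + 296.04×12 + 253.40×19 = 53722.1 + 3552.48 + 4814.6 = 62089.18
ΣP(1998)Q(1998) = 9648.75×5 + 312.63×12 + 198.15×19 = 48243.75 + 3751.56 + 3764.85 = 55760.16
link = 62089.18/55760.16 = 1.113504
Link 1999→2000:
ΣP(2000)Q(1999) = 11988.18×5 + 299.44×10 + 287.67×19 = 59940.9 + 2994.4 + 5465.73 = 68401.03
ΣP(1999)Q(1999) = 10744.42×5 + 296.04×10 + 253.40×19 = 53722.1 + 2960.4 + 4814.6 = 61497.1
link = 68401.03/61497.1 = 1.112264
Chained index = 100 × 1.113504 × 1.112264 = 123.8511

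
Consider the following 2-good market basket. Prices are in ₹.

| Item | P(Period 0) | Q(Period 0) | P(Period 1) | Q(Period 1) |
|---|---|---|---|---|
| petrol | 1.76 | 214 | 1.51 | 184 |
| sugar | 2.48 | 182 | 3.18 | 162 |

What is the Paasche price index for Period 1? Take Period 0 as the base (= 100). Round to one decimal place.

109.3

Paasche price index uses current-period quantities as weights.
ΣP(Period 1)·Q(Period 1) = 1.51×184 + 3.18×162 = 277.84 + 515.16 = 793
ΣP(Period 0)·Q(Period 1) = 1.76×184 + 2.48×162 = 323.84 + 401.76 = 725.6
Index = 793 / 725.6 × 100 = 109.2889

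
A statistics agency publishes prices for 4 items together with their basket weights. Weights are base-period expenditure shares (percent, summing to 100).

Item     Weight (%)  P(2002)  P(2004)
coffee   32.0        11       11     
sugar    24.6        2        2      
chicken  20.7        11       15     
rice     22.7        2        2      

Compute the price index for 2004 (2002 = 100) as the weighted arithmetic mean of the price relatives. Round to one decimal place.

107.5

coffee: 32.0 × (11/11) = 32.0 × 1.000000 = 32.0000
sugar: 24.6 × (2/2) = 24.6 × 1.000000 = 24.6000
chicken: 20.7 × (15/11) = 20.7 × 1.363636 = 28.2273
rice: 22.7 × (2/2) = 22.7 × 1.000000 = 22.7000
Index = Σ wᵢ·(p₁ᵢ/p₀ᵢ) = 32.0000 + 24.6000 + 28.2273 + 22.7000 = 107.5273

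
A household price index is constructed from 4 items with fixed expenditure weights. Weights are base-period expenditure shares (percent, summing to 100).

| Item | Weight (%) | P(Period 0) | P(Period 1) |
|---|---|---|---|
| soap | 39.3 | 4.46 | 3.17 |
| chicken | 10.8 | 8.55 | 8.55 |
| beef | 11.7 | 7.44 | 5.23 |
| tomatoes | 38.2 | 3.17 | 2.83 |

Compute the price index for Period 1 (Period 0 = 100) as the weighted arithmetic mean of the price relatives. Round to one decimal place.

81.1

soap: 39.3 × (3.17/4.46) = 39.3 × 0.710762 = 27.9330
chicken: 10.8 × (8.55/8.55) = 10.8 × 1.000000 = 10.8000
beef: 11.7 × (5.23/7.44) = 11.7 × 0.702957 = 8.2246
tomatoes: 38.2 × (2.83/3.17) = 38.2 × 0.892744 = 34.1028
Index = Σ wᵢ·(p₁ᵢ/p₀ᵢ) = 27.9330 + 10.8000 + 8.2246 + 34.1028 = 81.0604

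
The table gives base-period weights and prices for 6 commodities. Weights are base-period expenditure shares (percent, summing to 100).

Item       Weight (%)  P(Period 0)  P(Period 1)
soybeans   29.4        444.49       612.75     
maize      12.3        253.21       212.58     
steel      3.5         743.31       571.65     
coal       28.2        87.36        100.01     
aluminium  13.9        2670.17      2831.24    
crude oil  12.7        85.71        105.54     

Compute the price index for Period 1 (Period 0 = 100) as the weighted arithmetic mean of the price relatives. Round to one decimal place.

soybeans: 29.4 × (612.75/444.49) = 29.4 × 1.378546 = 40.5293
maize: 12.3 × (212.58/253.21) = 12.3 × 0.839540 = 10.3263
steel: 3.5 × (571.65/743.31) = 3.5 × 0.769060 = 2.6917
coal: 28.2 × (100.01/87.36) = 28.2 × 1.144803 = 32.2834
aluminium: 13.9 × (2831.24/2670.17) = 13.9 × 1.060322 = 14.7385
crude oil: 12.7 × (105.54/85.71) = 12.7 × 1.231362 = 15.6383
Index = Σ wᵢ·(p₁ᵢ/p₀ᵢ) = 40.5293 + 10.3263 + 2.6917 + 32.2834 + 14.7385 + 15.6383 = 116.2075

116.2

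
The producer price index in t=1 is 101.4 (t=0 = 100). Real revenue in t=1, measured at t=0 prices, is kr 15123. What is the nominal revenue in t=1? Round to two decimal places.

Nominal = Real × (Index/100) = 15123 × (101.4/100)
        = 15123 × 1.014 = 15334.7220

15334.72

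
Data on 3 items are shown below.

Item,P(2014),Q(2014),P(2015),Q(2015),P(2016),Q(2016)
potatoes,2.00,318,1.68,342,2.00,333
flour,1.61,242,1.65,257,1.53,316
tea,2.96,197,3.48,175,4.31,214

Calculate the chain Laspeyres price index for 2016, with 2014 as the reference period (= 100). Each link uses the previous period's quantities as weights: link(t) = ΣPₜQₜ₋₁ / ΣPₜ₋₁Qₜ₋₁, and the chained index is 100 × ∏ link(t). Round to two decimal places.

114.66

Link 2014→2015:
ΣP(2015)Q(2014) = 1.68×318 + 1.65×242 + 3.48×197 = 534.24 + 399.3 + 685.56 = 1619.1
ΣP(2014)Q(2014) = 2.00×318 + 1.61×242 + 2.96×197 = 636 + 389.62 + 583.12 = 1608.74
link = 1619.1/1608.74 = 1.006440
Link 2015→2016:
ΣP(2016)Q(2015) = 2.00×342 + 1.53×257 + 4.31×175 = 684 + 393.21 + 754.25 = 1831.46
ΣP(2015)Q(2015) = 1.68×342 + 1.65×257 + 3.48×175 = 574.56 + 424.05 + 609 = 1607.61
link = 1831.46/1607.61 = 1.139244
Chained index = 100 × 1.006440 × 1.139244 = 114.6580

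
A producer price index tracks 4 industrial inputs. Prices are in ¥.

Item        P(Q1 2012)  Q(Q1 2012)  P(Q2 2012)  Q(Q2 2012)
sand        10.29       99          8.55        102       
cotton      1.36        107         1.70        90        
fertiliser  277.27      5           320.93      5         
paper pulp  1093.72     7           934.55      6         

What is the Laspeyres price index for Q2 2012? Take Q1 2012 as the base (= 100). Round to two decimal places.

89.89

Laspeyres price index uses base-period quantities as weights.
ΣP(Q2 2012)·Q(Q1 2012) = 8.55×99 + 1.70×107 + 320.93×5 + 934.55×7 = 846.45 + 181.9 + 1604.65 + 6541.85 = 9174.85
ΣP(Q1 2012)·Q(Q1 2012) = 10.29×99 + 1.36×107 + 277.27×5 + 1093.72×7 = 1018.71 + 145.52 + 1386.35 + 7656.04 = 10206.62
Index = 9174.85 / 10206.62 × 100 = 89.8912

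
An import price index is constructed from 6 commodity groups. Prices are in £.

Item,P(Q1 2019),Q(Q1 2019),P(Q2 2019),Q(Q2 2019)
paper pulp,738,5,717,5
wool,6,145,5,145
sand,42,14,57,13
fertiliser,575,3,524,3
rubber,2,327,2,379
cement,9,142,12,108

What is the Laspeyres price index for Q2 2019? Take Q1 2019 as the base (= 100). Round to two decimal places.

102.65

Laspeyres price index uses base-period quantities as weights.
ΣP(Q2 2019)·Q(Q1 2019) = 717×5 + 5×145 + 57×14 + 524×3 + 2×327 + 12×142 = 3585 + 725 + 798 + 1572 + 654 + 1704 = 9038
ΣP(Q1 2019)·Q(Q1 2019) = 738×5 + 6×145 + 42×14 + 575×3 + 2×327 + 9×142 = 3690 + 870 + 588 + 1725 + 654 + 1278 = 8805
Index = 9038 / 8805 × 100 = 102.6462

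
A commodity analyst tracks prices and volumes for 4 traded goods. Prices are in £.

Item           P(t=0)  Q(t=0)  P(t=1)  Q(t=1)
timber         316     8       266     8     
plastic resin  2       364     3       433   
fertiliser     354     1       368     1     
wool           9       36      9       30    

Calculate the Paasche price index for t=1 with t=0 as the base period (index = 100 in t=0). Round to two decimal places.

Paasche price index uses current-period quantities as weights.
ΣP(t=1)·Q(t=1) = 266×8 + 3×433 + 368×1 + 9×30 = 2128 + 1299 + 368 + 270 = 4065
ΣP(t=0)·Q(t=1) = 316×8 + 2×433 + 354×1 + 9×30 = 2528 + 866 + 354 + 270 = 4018
Index = 4065 / 4018 × 100 = 101.1697

101.17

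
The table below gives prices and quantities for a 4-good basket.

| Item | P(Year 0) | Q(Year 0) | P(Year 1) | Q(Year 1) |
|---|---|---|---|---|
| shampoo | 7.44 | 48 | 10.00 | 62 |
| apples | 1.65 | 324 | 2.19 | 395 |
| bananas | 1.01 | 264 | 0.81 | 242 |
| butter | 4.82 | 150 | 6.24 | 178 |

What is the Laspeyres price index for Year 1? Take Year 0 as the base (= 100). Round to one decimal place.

Laspeyres price index uses base-period quantities as weights.
ΣP(Year 1)·Q(Year 0) = 10.00×48 + 2.19×324 + 0.81×264 + 6.24×150 = 480 + 709.56 + 213.84 + 936 = 2339.4
ΣP(Year 0)·Q(Year 0) = 7.44×48 + 1.65×324 + 1.01×264 + 4.82×150 = 357.12 + 534.6 + 266.64 + 723 = 1881.36
Index = 2339.4 / 1881.36 × 100 = 124.3462

124.3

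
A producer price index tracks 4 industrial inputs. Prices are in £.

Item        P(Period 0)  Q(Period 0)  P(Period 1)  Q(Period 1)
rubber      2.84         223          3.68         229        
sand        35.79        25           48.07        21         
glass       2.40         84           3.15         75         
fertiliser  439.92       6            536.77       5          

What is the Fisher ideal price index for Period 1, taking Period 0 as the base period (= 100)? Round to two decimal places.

126.13

Laspeyres component (base-period weights):
ΣP(Period 1)Q(Period 0) = 3.68×223 + 48.07×25 + 3.15×84 + 536.77×6 = 820.64 + 1201.75 + 264.6 + 3220.62 = 5507.61
ΣP(Period 0)Q(Period 0) = 2.84×223 + 35.79×25 + 2.40×84 + 439.92×6 = 633.32 + 894.75 + 201.6 + 2639.52 = 4369.19
L = 5507.61 / 4369.19 × 100 = 126.0556
Paasche component (current-period weights):
ΣP(Period 1)Q(Period 1) = 3.68×229 + 48.07×21 + 3.15×75 + 536.77×5 = 842.72 + 1009.47 + 236.25 + 2683.85 = 4772.29
ΣP(Period 0)Q(Period 1) = 2.84×229 + 35.79×21 + 2.40×75 + 439.92×5 = 650.36 + 751.59 + 180 + 2199.6 = 3781.55
P = 4772.29 / 3781.55 × 100 = 126.1993
Fisher = √(L × P) = √(126.0556 × 126.1993) = 126.1274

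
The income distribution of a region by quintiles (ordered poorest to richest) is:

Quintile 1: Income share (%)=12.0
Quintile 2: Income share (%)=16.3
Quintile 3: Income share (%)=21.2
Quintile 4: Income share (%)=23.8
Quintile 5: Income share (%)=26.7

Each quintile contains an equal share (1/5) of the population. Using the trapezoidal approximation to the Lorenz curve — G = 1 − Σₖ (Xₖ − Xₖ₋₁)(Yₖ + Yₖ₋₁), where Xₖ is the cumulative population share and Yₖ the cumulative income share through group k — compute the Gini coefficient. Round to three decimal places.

0.148

Cumulative income shares Yₖ: 0.1200, 0.2830, 0.4950, 0.7330, 1.0000
Σ (Xₖ−Xₖ₋₁)(Yₖ+Yₖ₋₁) = (1/5)(0.1200+0.0000) + (1/5)(0.2830+0.1200) + (1/5)(0.4950+0.2830) + (1/5)(0.7330+0.4950) + (1/5)(1.0000+0.7330)
  = 0.0240 + 0.0806 + 0.1556 + 0.2456 + 0.3466 = 0.8524
G = 1 − 0.8524 = 0.1476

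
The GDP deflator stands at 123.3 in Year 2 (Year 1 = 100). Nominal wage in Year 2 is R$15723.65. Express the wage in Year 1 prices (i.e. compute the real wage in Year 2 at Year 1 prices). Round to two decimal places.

12752.35

Real = Nominal ÷ (Index/100) = 15723.65 ÷ (123.3/100)
     = 15723.65 ÷ 1.233 = 12752.3520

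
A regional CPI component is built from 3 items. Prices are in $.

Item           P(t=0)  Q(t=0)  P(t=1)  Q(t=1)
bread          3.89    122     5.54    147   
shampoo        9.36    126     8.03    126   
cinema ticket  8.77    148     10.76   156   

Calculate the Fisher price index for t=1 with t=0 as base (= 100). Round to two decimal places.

111.74

Laspeyres component (base-period weights):
ΣP(t=1)Q(t=0) = 5.54×122 + 8.03×126 + 10.76×148 = 675.88 + 1011.78 + 1592.48 = 3280.14
ΣP(t=0)Q(t=0) = 3.89×122 + 9.36×126 + 8.77×148 = 474.58 + 1179.36 + 1297.96 = 2951.9
L = 3280.14 / 2951.9 × 100 = 111.1196
Paasche component (current-period weights):
ΣP(t=1)Q(t=1) = 5.54×147 + 8.03×126 + 10.76×156 = 814.38 + 1011.78 + 1678.56 = 3504.72
ΣP(t=0)Q(t=1) = 3.89×147 + 9.36×126 + 8.77×156 = 571.83 + 1179.36 + 1368.12 = 3119.31
P = 3504.72 / 3119.31 × 100 = 112.3556
Fisher = √(L × P) = √(111.1196 × 112.3556) = 111.7359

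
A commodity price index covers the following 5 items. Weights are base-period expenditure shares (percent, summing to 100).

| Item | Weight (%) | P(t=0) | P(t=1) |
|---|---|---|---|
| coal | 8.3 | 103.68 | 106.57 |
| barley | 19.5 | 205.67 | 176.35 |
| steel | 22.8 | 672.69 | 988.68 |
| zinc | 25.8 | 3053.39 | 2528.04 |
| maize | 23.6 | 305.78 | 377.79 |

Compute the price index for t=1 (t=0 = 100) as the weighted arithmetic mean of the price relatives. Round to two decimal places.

109.28

coal: 8.3 × (106.57/103.68) = 8.3 × 1.027874 = 8.5314
barley: 19.5 × (176.35/205.67) = 19.5 × 0.857442 = 16.7201
steel: 22.8 × (988.68/672.69) = 22.8 × 1.469741 = 33.5101
zinc: 25.8 × (2528.04/3053.39) = 25.8 × 0.827945 = 21.3610
maize: 23.6 × (377.79/305.78) = 23.6 × 1.235496 = 29.1577
Index = Σ wᵢ·(p₁ᵢ/p₀ᵢ) = 8.5314 + 16.7201 + 33.5101 + 21.3610 + 29.1577 = 109.2803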